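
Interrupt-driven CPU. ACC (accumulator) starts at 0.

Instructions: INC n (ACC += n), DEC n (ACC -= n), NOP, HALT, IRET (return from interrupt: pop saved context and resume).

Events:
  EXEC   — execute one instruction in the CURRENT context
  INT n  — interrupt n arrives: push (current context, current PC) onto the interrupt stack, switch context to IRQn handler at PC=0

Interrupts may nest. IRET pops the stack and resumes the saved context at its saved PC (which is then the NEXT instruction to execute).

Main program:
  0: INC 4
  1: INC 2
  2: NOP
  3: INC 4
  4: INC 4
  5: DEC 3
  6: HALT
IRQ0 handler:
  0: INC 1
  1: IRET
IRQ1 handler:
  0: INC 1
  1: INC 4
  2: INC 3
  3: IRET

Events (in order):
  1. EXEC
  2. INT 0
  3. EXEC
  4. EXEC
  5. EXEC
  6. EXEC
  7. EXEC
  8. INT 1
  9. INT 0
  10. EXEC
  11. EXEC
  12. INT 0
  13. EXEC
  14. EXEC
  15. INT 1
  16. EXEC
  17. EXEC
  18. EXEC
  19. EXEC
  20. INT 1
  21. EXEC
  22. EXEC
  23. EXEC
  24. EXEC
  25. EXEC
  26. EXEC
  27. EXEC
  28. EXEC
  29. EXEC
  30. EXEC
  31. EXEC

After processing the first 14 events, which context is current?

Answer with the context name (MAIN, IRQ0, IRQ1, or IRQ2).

Answer: IRQ1

Derivation:
Event 1 (EXEC): [MAIN] PC=0: INC 4 -> ACC=4
Event 2 (INT 0): INT 0 arrives: push (MAIN, PC=1), enter IRQ0 at PC=0 (depth now 1)
Event 3 (EXEC): [IRQ0] PC=0: INC 1 -> ACC=5
Event 4 (EXEC): [IRQ0] PC=1: IRET -> resume MAIN at PC=1 (depth now 0)
Event 5 (EXEC): [MAIN] PC=1: INC 2 -> ACC=7
Event 6 (EXEC): [MAIN] PC=2: NOP
Event 7 (EXEC): [MAIN] PC=3: INC 4 -> ACC=11
Event 8 (INT 1): INT 1 arrives: push (MAIN, PC=4), enter IRQ1 at PC=0 (depth now 1)
Event 9 (INT 0): INT 0 arrives: push (IRQ1, PC=0), enter IRQ0 at PC=0 (depth now 2)
Event 10 (EXEC): [IRQ0] PC=0: INC 1 -> ACC=12
Event 11 (EXEC): [IRQ0] PC=1: IRET -> resume IRQ1 at PC=0 (depth now 1)
Event 12 (INT 0): INT 0 arrives: push (IRQ1, PC=0), enter IRQ0 at PC=0 (depth now 2)
Event 13 (EXEC): [IRQ0] PC=0: INC 1 -> ACC=13
Event 14 (EXEC): [IRQ0] PC=1: IRET -> resume IRQ1 at PC=0 (depth now 1)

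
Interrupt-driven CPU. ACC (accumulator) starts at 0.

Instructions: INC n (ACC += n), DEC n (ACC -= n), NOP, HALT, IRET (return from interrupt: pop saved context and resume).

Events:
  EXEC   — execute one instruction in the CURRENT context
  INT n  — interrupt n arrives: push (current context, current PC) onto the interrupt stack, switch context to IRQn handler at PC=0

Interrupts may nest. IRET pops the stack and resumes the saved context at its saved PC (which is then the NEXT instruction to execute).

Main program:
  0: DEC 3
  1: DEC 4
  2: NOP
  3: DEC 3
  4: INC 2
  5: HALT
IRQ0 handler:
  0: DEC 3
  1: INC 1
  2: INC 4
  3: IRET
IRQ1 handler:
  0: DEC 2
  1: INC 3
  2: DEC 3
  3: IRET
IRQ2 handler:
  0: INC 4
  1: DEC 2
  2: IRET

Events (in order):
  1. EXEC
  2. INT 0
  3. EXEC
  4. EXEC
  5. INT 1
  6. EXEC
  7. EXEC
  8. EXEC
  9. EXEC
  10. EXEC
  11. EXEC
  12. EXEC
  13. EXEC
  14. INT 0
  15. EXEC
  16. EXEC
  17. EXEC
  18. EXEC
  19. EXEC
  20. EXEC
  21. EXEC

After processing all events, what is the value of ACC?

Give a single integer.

Event 1 (EXEC): [MAIN] PC=0: DEC 3 -> ACC=-3
Event 2 (INT 0): INT 0 arrives: push (MAIN, PC=1), enter IRQ0 at PC=0 (depth now 1)
Event 3 (EXEC): [IRQ0] PC=0: DEC 3 -> ACC=-6
Event 4 (EXEC): [IRQ0] PC=1: INC 1 -> ACC=-5
Event 5 (INT 1): INT 1 arrives: push (IRQ0, PC=2), enter IRQ1 at PC=0 (depth now 2)
Event 6 (EXEC): [IRQ1] PC=0: DEC 2 -> ACC=-7
Event 7 (EXEC): [IRQ1] PC=1: INC 3 -> ACC=-4
Event 8 (EXEC): [IRQ1] PC=2: DEC 3 -> ACC=-7
Event 9 (EXEC): [IRQ1] PC=3: IRET -> resume IRQ0 at PC=2 (depth now 1)
Event 10 (EXEC): [IRQ0] PC=2: INC 4 -> ACC=-3
Event 11 (EXEC): [IRQ0] PC=3: IRET -> resume MAIN at PC=1 (depth now 0)
Event 12 (EXEC): [MAIN] PC=1: DEC 4 -> ACC=-7
Event 13 (EXEC): [MAIN] PC=2: NOP
Event 14 (INT 0): INT 0 arrives: push (MAIN, PC=3), enter IRQ0 at PC=0 (depth now 1)
Event 15 (EXEC): [IRQ0] PC=0: DEC 3 -> ACC=-10
Event 16 (EXEC): [IRQ0] PC=1: INC 1 -> ACC=-9
Event 17 (EXEC): [IRQ0] PC=2: INC 4 -> ACC=-5
Event 18 (EXEC): [IRQ0] PC=3: IRET -> resume MAIN at PC=3 (depth now 0)
Event 19 (EXEC): [MAIN] PC=3: DEC 3 -> ACC=-8
Event 20 (EXEC): [MAIN] PC=4: INC 2 -> ACC=-6
Event 21 (EXEC): [MAIN] PC=5: HALT

Answer: -6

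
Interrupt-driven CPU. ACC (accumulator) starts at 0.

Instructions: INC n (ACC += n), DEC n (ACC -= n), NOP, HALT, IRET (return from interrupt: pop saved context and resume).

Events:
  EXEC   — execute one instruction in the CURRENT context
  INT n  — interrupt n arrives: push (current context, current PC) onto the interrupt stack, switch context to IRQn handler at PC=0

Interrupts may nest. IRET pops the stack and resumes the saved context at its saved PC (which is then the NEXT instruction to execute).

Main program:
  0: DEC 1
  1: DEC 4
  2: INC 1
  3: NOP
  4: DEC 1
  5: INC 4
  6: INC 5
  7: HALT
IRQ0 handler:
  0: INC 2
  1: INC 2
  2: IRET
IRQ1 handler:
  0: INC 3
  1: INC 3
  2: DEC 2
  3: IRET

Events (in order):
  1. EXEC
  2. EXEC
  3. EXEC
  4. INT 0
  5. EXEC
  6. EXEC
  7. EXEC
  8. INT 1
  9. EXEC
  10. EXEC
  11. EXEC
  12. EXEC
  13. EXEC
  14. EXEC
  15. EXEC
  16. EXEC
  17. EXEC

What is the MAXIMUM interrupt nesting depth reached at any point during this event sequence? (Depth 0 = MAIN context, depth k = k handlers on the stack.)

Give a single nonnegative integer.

Event 1 (EXEC): [MAIN] PC=0: DEC 1 -> ACC=-1 [depth=0]
Event 2 (EXEC): [MAIN] PC=1: DEC 4 -> ACC=-5 [depth=0]
Event 3 (EXEC): [MAIN] PC=2: INC 1 -> ACC=-4 [depth=0]
Event 4 (INT 0): INT 0 arrives: push (MAIN, PC=3), enter IRQ0 at PC=0 (depth now 1) [depth=1]
Event 5 (EXEC): [IRQ0] PC=0: INC 2 -> ACC=-2 [depth=1]
Event 6 (EXEC): [IRQ0] PC=1: INC 2 -> ACC=0 [depth=1]
Event 7 (EXEC): [IRQ0] PC=2: IRET -> resume MAIN at PC=3 (depth now 0) [depth=0]
Event 8 (INT 1): INT 1 arrives: push (MAIN, PC=3), enter IRQ1 at PC=0 (depth now 1) [depth=1]
Event 9 (EXEC): [IRQ1] PC=0: INC 3 -> ACC=3 [depth=1]
Event 10 (EXEC): [IRQ1] PC=1: INC 3 -> ACC=6 [depth=1]
Event 11 (EXEC): [IRQ1] PC=2: DEC 2 -> ACC=4 [depth=1]
Event 12 (EXEC): [IRQ1] PC=3: IRET -> resume MAIN at PC=3 (depth now 0) [depth=0]
Event 13 (EXEC): [MAIN] PC=3: NOP [depth=0]
Event 14 (EXEC): [MAIN] PC=4: DEC 1 -> ACC=3 [depth=0]
Event 15 (EXEC): [MAIN] PC=5: INC 4 -> ACC=7 [depth=0]
Event 16 (EXEC): [MAIN] PC=6: INC 5 -> ACC=12 [depth=0]
Event 17 (EXEC): [MAIN] PC=7: HALT [depth=0]
Max depth observed: 1

Answer: 1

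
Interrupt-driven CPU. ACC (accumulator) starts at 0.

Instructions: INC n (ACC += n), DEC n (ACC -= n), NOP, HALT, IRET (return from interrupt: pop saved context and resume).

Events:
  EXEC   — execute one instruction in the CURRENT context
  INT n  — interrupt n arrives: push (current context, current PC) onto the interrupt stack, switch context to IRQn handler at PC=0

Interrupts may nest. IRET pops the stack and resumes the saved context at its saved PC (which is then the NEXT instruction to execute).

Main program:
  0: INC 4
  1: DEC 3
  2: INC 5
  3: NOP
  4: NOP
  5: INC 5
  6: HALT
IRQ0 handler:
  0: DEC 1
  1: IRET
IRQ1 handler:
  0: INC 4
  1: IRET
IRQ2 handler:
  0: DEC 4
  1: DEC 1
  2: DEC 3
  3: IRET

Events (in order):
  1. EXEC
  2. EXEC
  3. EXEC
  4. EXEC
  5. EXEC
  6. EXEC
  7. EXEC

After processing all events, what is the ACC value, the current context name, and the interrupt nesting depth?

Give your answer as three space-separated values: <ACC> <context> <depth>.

Event 1 (EXEC): [MAIN] PC=0: INC 4 -> ACC=4
Event 2 (EXEC): [MAIN] PC=1: DEC 3 -> ACC=1
Event 3 (EXEC): [MAIN] PC=2: INC 5 -> ACC=6
Event 4 (EXEC): [MAIN] PC=3: NOP
Event 5 (EXEC): [MAIN] PC=4: NOP
Event 6 (EXEC): [MAIN] PC=5: INC 5 -> ACC=11
Event 7 (EXEC): [MAIN] PC=6: HALT

Answer: 11 MAIN 0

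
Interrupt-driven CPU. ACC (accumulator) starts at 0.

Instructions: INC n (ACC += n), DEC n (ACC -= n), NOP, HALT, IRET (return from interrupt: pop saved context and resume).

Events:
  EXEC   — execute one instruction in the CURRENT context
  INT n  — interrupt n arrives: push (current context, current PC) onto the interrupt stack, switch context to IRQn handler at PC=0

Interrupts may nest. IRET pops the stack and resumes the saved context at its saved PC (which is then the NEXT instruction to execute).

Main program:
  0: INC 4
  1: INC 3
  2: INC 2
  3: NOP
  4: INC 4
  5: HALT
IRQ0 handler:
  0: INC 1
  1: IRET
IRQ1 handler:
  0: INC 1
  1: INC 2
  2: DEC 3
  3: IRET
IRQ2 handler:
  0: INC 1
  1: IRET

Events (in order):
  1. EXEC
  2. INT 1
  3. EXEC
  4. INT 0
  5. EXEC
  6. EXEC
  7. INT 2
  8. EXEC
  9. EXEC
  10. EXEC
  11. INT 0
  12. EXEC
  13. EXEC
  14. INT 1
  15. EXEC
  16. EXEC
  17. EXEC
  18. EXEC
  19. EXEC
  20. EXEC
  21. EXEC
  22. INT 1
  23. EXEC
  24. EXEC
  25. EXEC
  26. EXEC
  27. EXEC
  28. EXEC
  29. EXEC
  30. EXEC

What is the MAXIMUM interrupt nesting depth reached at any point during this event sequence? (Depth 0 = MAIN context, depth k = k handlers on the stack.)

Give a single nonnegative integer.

Answer: 2

Derivation:
Event 1 (EXEC): [MAIN] PC=0: INC 4 -> ACC=4 [depth=0]
Event 2 (INT 1): INT 1 arrives: push (MAIN, PC=1), enter IRQ1 at PC=0 (depth now 1) [depth=1]
Event 3 (EXEC): [IRQ1] PC=0: INC 1 -> ACC=5 [depth=1]
Event 4 (INT 0): INT 0 arrives: push (IRQ1, PC=1), enter IRQ0 at PC=0 (depth now 2) [depth=2]
Event 5 (EXEC): [IRQ0] PC=0: INC 1 -> ACC=6 [depth=2]
Event 6 (EXEC): [IRQ0] PC=1: IRET -> resume IRQ1 at PC=1 (depth now 1) [depth=1]
Event 7 (INT 2): INT 2 arrives: push (IRQ1, PC=1), enter IRQ2 at PC=0 (depth now 2) [depth=2]
Event 8 (EXEC): [IRQ2] PC=0: INC 1 -> ACC=7 [depth=2]
Event 9 (EXEC): [IRQ2] PC=1: IRET -> resume IRQ1 at PC=1 (depth now 1) [depth=1]
Event 10 (EXEC): [IRQ1] PC=1: INC 2 -> ACC=9 [depth=1]
Event 11 (INT 0): INT 0 arrives: push (IRQ1, PC=2), enter IRQ0 at PC=0 (depth now 2) [depth=2]
Event 12 (EXEC): [IRQ0] PC=0: INC 1 -> ACC=10 [depth=2]
Event 13 (EXEC): [IRQ0] PC=1: IRET -> resume IRQ1 at PC=2 (depth now 1) [depth=1]
Event 14 (INT 1): INT 1 arrives: push (IRQ1, PC=2), enter IRQ1 at PC=0 (depth now 2) [depth=2]
Event 15 (EXEC): [IRQ1] PC=0: INC 1 -> ACC=11 [depth=2]
Event 16 (EXEC): [IRQ1] PC=1: INC 2 -> ACC=13 [depth=2]
Event 17 (EXEC): [IRQ1] PC=2: DEC 3 -> ACC=10 [depth=2]
Event 18 (EXEC): [IRQ1] PC=3: IRET -> resume IRQ1 at PC=2 (depth now 1) [depth=1]
Event 19 (EXEC): [IRQ1] PC=2: DEC 3 -> ACC=7 [depth=1]
Event 20 (EXEC): [IRQ1] PC=3: IRET -> resume MAIN at PC=1 (depth now 0) [depth=0]
Event 21 (EXEC): [MAIN] PC=1: INC 3 -> ACC=10 [depth=0]
Event 22 (INT 1): INT 1 arrives: push (MAIN, PC=2), enter IRQ1 at PC=0 (depth now 1) [depth=1]
Event 23 (EXEC): [IRQ1] PC=0: INC 1 -> ACC=11 [depth=1]
Event 24 (EXEC): [IRQ1] PC=1: INC 2 -> ACC=13 [depth=1]
Event 25 (EXEC): [IRQ1] PC=2: DEC 3 -> ACC=10 [depth=1]
Event 26 (EXEC): [IRQ1] PC=3: IRET -> resume MAIN at PC=2 (depth now 0) [depth=0]
Event 27 (EXEC): [MAIN] PC=2: INC 2 -> ACC=12 [depth=0]
Event 28 (EXEC): [MAIN] PC=3: NOP [depth=0]
Event 29 (EXEC): [MAIN] PC=4: INC 4 -> ACC=16 [depth=0]
Event 30 (EXEC): [MAIN] PC=5: HALT [depth=0]
Max depth observed: 2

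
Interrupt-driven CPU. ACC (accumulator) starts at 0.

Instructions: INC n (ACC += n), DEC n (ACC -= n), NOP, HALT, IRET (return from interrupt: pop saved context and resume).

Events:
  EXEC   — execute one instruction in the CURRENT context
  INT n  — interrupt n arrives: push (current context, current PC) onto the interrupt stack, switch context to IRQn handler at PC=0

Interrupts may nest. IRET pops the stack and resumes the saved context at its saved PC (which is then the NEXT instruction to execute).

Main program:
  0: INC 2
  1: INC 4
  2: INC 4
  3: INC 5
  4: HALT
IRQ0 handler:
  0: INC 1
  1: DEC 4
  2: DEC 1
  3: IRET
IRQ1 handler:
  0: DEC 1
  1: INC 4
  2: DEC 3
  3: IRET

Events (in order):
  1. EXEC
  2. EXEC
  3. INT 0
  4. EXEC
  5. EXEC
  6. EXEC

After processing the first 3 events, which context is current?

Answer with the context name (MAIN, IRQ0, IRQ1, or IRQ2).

Event 1 (EXEC): [MAIN] PC=0: INC 2 -> ACC=2
Event 2 (EXEC): [MAIN] PC=1: INC 4 -> ACC=6
Event 3 (INT 0): INT 0 arrives: push (MAIN, PC=2), enter IRQ0 at PC=0 (depth now 1)

Answer: IRQ0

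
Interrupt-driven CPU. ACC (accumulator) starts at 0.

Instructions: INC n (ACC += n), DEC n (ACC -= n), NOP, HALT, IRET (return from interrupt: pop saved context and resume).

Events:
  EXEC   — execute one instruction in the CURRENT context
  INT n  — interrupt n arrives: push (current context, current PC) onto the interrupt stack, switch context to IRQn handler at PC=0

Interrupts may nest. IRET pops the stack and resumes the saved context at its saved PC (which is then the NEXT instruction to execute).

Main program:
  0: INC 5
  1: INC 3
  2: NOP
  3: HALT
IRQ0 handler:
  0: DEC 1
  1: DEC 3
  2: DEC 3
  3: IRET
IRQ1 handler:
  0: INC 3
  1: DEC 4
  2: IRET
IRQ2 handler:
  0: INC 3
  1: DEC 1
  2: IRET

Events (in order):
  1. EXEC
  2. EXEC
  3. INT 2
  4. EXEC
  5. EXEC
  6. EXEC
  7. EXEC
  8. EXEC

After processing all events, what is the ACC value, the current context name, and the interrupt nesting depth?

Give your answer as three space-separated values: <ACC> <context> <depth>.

Answer: 10 MAIN 0

Derivation:
Event 1 (EXEC): [MAIN] PC=0: INC 5 -> ACC=5
Event 2 (EXEC): [MAIN] PC=1: INC 3 -> ACC=8
Event 3 (INT 2): INT 2 arrives: push (MAIN, PC=2), enter IRQ2 at PC=0 (depth now 1)
Event 4 (EXEC): [IRQ2] PC=0: INC 3 -> ACC=11
Event 5 (EXEC): [IRQ2] PC=1: DEC 1 -> ACC=10
Event 6 (EXEC): [IRQ2] PC=2: IRET -> resume MAIN at PC=2 (depth now 0)
Event 7 (EXEC): [MAIN] PC=2: NOP
Event 8 (EXEC): [MAIN] PC=3: HALT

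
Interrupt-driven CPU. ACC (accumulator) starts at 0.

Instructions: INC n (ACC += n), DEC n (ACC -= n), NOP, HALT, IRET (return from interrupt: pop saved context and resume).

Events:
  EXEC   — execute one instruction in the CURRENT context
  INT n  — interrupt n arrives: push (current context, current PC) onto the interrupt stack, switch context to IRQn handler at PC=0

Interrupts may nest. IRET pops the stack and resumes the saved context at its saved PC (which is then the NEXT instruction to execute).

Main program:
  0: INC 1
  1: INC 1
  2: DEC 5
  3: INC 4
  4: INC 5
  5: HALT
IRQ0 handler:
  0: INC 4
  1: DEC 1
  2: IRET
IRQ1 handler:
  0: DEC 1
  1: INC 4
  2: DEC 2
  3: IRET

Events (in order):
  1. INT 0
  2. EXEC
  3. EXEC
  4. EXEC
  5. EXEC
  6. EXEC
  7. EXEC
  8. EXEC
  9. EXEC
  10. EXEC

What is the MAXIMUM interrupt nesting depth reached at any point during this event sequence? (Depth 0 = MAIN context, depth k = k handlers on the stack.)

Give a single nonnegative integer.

Answer: 1

Derivation:
Event 1 (INT 0): INT 0 arrives: push (MAIN, PC=0), enter IRQ0 at PC=0 (depth now 1) [depth=1]
Event 2 (EXEC): [IRQ0] PC=0: INC 4 -> ACC=4 [depth=1]
Event 3 (EXEC): [IRQ0] PC=1: DEC 1 -> ACC=3 [depth=1]
Event 4 (EXEC): [IRQ0] PC=2: IRET -> resume MAIN at PC=0 (depth now 0) [depth=0]
Event 5 (EXEC): [MAIN] PC=0: INC 1 -> ACC=4 [depth=0]
Event 6 (EXEC): [MAIN] PC=1: INC 1 -> ACC=5 [depth=0]
Event 7 (EXEC): [MAIN] PC=2: DEC 5 -> ACC=0 [depth=0]
Event 8 (EXEC): [MAIN] PC=3: INC 4 -> ACC=4 [depth=0]
Event 9 (EXEC): [MAIN] PC=4: INC 5 -> ACC=9 [depth=0]
Event 10 (EXEC): [MAIN] PC=5: HALT [depth=0]
Max depth observed: 1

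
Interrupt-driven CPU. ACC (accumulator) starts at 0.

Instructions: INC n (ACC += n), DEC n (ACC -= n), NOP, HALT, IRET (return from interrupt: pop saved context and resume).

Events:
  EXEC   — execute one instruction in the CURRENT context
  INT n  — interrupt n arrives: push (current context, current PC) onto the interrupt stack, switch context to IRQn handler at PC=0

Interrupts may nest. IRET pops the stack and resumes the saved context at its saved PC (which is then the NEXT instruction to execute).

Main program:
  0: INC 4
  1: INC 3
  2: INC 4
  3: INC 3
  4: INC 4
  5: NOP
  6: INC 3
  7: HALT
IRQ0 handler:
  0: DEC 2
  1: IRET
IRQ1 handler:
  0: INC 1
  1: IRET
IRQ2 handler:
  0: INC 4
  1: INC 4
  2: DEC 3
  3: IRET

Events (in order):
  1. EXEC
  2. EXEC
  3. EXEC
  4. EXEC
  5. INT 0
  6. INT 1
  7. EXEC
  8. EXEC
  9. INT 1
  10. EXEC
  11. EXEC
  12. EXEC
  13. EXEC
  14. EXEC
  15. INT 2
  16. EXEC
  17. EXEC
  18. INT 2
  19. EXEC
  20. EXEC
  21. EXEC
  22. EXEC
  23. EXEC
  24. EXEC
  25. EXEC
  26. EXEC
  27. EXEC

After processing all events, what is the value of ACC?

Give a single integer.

Event 1 (EXEC): [MAIN] PC=0: INC 4 -> ACC=4
Event 2 (EXEC): [MAIN] PC=1: INC 3 -> ACC=7
Event 3 (EXEC): [MAIN] PC=2: INC 4 -> ACC=11
Event 4 (EXEC): [MAIN] PC=3: INC 3 -> ACC=14
Event 5 (INT 0): INT 0 arrives: push (MAIN, PC=4), enter IRQ0 at PC=0 (depth now 1)
Event 6 (INT 1): INT 1 arrives: push (IRQ0, PC=0), enter IRQ1 at PC=0 (depth now 2)
Event 7 (EXEC): [IRQ1] PC=0: INC 1 -> ACC=15
Event 8 (EXEC): [IRQ1] PC=1: IRET -> resume IRQ0 at PC=0 (depth now 1)
Event 9 (INT 1): INT 1 arrives: push (IRQ0, PC=0), enter IRQ1 at PC=0 (depth now 2)
Event 10 (EXEC): [IRQ1] PC=0: INC 1 -> ACC=16
Event 11 (EXEC): [IRQ1] PC=1: IRET -> resume IRQ0 at PC=0 (depth now 1)
Event 12 (EXEC): [IRQ0] PC=0: DEC 2 -> ACC=14
Event 13 (EXEC): [IRQ0] PC=1: IRET -> resume MAIN at PC=4 (depth now 0)
Event 14 (EXEC): [MAIN] PC=4: INC 4 -> ACC=18
Event 15 (INT 2): INT 2 arrives: push (MAIN, PC=5), enter IRQ2 at PC=0 (depth now 1)
Event 16 (EXEC): [IRQ2] PC=0: INC 4 -> ACC=22
Event 17 (EXEC): [IRQ2] PC=1: INC 4 -> ACC=26
Event 18 (INT 2): INT 2 arrives: push (IRQ2, PC=2), enter IRQ2 at PC=0 (depth now 2)
Event 19 (EXEC): [IRQ2] PC=0: INC 4 -> ACC=30
Event 20 (EXEC): [IRQ2] PC=1: INC 4 -> ACC=34
Event 21 (EXEC): [IRQ2] PC=2: DEC 3 -> ACC=31
Event 22 (EXEC): [IRQ2] PC=3: IRET -> resume IRQ2 at PC=2 (depth now 1)
Event 23 (EXEC): [IRQ2] PC=2: DEC 3 -> ACC=28
Event 24 (EXEC): [IRQ2] PC=3: IRET -> resume MAIN at PC=5 (depth now 0)
Event 25 (EXEC): [MAIN] PC=5: NOP
Event 26 (EXEC): [MAIN] PC=6: INC 3 -> ACC=31
Event 27 (EXEC): [MAIN] PC=7: HALT

Answer: 31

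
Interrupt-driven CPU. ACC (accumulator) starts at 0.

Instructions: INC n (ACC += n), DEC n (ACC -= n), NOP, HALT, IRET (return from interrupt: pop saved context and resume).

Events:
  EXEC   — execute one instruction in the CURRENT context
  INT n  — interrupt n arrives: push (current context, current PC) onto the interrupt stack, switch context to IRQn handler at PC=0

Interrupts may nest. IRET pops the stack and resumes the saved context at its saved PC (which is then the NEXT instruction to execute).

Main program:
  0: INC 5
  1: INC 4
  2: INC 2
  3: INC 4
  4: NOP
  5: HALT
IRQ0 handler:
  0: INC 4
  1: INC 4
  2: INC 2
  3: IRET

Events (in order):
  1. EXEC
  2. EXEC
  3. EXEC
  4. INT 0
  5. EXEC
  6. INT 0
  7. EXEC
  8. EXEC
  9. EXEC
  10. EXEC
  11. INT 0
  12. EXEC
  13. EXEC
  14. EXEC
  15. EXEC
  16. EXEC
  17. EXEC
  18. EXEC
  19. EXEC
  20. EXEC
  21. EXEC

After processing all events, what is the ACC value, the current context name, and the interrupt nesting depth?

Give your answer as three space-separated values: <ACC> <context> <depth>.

Event 1 (EXEC): [MAIN] PC=0: INC 5 -> ACC=5
Event 2 (EXEC): [MAIN] PC=1: INC 4 -> ACC=9
Event 3 (EXEC): [MAIN] PC=2: INC 2 -> ACC=11
Event 4 (INT 0): INT 0 arrives: push (MAIN, PC=3), enter IRQ0 at PC=0 (depth now 1)
Event 5 (EXEC): [IRQ0] PC=0: INC 4 -> ACC=15
Event 6 (INT 0): INT 0 arrives: push (IRQ0, PC=1), enter IRQ0 at PC=0 (depth now 2)
Event 7 (EXEC): [IRQ0] PC=0: INC 4 -> ACC=19
Event 8 (EXEC): [IRQ0] PC=1: INC 4 -> ACC=23
Event 9 (EXEC): [IRQ0] PC=2: INC 2 -> ACC=25
Event 10 (EXEC): [IRQ0] PC=3: IRET -> resume IRQ0 at PC=1 (depth now 1)
Event 11 (INT 0): INT 0 arrives: push (IRQ0, PC=1), enter IRQ0 at PC=0 (depth now 2)
Event 12 (EXEC): [IRQ0] PC=0: INC 4 -> ACC=29
Event 13 (EXEC): [IRQ0] PC=1: INC 4 -> ACC=33
Event 14 (EXEC): [IRQ0] PC=2: INC 2 -> ACC=35
Event 15 (EXEC): [IRQ0] PC=3: IRET -> resume IRQ0 at PC=1 (depth now 1)
Event 16 (EXEC): [IRQ0] PC=1: INC 4 -> ACC=39
Event 17 (EXEC): [IRQ0] PC=2: INC 2 -> ACC=41
Event 18 (EXEC): [IRQ0] PC=3: IRET -> resume MAIN at PC=3 (depth now 0)
Event 19 (EXEC): [MAIN] PC=3: INC 4 -> ACC=45
Event 20 (EXEC): [MAIN] PC=4: NOP
Event 21 (EXEC): [MAIN] PC=5: HALT

Answer: 45 MAIN 0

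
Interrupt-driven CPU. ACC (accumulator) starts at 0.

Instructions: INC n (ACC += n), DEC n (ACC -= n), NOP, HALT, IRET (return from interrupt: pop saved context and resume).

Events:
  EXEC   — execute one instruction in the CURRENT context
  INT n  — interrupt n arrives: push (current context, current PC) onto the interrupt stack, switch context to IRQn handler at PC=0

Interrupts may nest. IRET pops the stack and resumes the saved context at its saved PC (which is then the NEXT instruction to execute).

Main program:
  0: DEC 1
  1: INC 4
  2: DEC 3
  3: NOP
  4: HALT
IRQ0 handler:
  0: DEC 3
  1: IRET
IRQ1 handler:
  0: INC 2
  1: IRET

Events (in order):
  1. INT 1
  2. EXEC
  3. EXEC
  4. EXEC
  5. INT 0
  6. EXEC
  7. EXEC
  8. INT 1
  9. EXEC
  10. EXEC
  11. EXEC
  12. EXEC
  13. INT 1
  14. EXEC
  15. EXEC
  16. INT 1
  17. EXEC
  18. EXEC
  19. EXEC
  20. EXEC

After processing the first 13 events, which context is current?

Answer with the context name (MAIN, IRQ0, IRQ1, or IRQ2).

Answer: IRQ1

Derivation:
Event 1 (INT 1): INT 1 arrives: push (MAIN, PC=0), enter IRQ1 at PC=0 (depth now 1)
Event 2 (EXEC): [IRQ1] PC=0: INC 2 -> ACC=2
Event 3 (EXEC): [IRQ1] PC=1: IRET -> resume MAIN at PC=0 (depth now 0)
Event 4 (EXEC): [MAIN] PC=0: DEC 1 -> ACC=1
Event 5 (INT 0): INT 0 arrives: push (MAIN, PC=1), enter IRQ0 at PC=0 (depth now 1)
Event 6 (EXEC): [IRQ0] PC=0: DEC 3 -> ACC=-2
Event 7 (EXEC): [IRQ0] PC=1: IRET -> resume MAIN at PC=1 (depth now 0)
Event 8 (INT 1): INT 1 arrives: push (MAIN, PC=1), enter IRQ1 at PC=0 (depth now 1)
Event 9 (EXEC): [IRQ1] PC=0: INC 2 -> ACC=0
Event 10 (EXEC): [IRQ1] PC=1: IRET -> resume MAIN at PC=1 (depth now 0)
Event 11 (EXEC): [MAIN] PC=1: INC 4 -> ACC=4
Event 12 (EXEC): [MAIN] PC=2: DEC 3 -> ACC=1
Event 13 (INT 1): INT 1 arrives: push (MAIN, PC=3), enter IRQ1 at PC=0 (depth now 1)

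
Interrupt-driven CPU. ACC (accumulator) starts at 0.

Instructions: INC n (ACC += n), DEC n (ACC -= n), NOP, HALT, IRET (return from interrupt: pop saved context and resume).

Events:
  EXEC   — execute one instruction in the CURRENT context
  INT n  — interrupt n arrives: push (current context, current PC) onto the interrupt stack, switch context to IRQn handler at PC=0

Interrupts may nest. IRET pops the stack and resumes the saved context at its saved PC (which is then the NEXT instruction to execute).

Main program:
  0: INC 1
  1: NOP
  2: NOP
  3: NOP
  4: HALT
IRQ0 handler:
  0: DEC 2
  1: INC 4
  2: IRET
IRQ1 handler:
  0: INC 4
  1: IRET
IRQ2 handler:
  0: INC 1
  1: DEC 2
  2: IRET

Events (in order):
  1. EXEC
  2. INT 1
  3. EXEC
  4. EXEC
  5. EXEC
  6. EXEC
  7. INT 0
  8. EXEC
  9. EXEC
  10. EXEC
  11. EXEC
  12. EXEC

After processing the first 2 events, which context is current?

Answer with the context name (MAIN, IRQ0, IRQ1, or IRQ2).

Event 1 (EXEC): [MAIN] PC=0: INC 1 -> ACC=1
Event 2 (INT 1): INT 1 arrives: push (MAIN, PC=1), enter IRQ1 at PC=0 (depth now 1)

Answer: IRQ1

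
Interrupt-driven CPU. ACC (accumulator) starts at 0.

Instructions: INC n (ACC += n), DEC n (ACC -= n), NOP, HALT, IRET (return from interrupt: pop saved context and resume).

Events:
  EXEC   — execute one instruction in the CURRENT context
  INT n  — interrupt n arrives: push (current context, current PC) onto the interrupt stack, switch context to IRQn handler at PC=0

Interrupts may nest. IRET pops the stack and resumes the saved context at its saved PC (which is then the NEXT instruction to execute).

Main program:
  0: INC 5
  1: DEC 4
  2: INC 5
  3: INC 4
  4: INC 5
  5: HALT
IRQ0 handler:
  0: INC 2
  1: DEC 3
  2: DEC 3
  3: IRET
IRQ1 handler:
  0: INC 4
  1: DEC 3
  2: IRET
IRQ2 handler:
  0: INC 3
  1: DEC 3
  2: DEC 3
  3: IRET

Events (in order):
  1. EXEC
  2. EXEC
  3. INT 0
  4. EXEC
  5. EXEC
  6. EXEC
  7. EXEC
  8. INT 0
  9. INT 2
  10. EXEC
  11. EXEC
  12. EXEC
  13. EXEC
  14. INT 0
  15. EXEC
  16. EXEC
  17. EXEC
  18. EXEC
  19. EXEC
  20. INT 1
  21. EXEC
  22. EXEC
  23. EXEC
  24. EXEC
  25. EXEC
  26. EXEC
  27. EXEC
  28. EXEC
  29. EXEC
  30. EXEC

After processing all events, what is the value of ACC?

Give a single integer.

Event 1 (EXEC): [MAIN] PC=0: INC 5 -> ACC=5
Event 2 (EXEC): [MAIN] PC=1: DEC 4 -> ACC=1
Event 3 (INT 0): INT 0 arrives: push (MAIN, PC=2), enter IRQ0 at PC=0 (depth now 1)
Event 4 (EXEC): [IRQ0] PC=0: INC 2 -> ACC=3
Event 5 (EXEC): [IRQ0] PC=1: DEC 3 -> ACC=0
Event 6 (EXEC): [IRQ0] PC=2: DEC 3 -> ACC=-3
Event 7 (EXEC): [IRQ0] PC=3: IRET -> resume MAIN at PC=2 (depth now 0)
Event 8 (INT 0): INT 0 arrives: push (MAIN, PC=2), enter IRQ0 at PC=0 (depth now 1)
Event 9 (INT 2): INT 2 arrives: push (IRQ0, PC=0), enter IRQ2 at PC=0 (depth now 2)
Event 10 (EXEC): [IRQ2] PC=0: INC 3 -> ACC=0
Event 11 (EXEC): [IRQ2] PC=1: DEC 3 -> ACC=-3
Event 12 (EXEC): [IRQ2] PC=2: DEC 3 -> ACC=-6
Event 13 (EXEC): [IRQ2] PC=3: IRET -> resume IRQ0 at PC=0 (depth now 1)
Event 14 (INT 0): INT 0 arrives: push (IRQ0, PC=0), enter IRQ0 at PC=0 (depth now 2)
Event 15 (EXEC): [IRQ0] PC=0: INC 2 -> ACC=-4
Event 16 (EXEC): [IRQ0] PC=1: DEC 3 -> ACC=-7
Event 17 (EXEC): [IRQ0] PC=2: DEC 3 -> ACC=-10
Event 18 (EXEC): [IRQ0] PC=3: IRET -> resume IRQ0 at PC=0 (depth now 1)
Event 19 (EXEC): [IRQ0] PC=0: INC 2 -> ACC=-8
Event 20 (INT 1): INT 1 arrives: push (IRQ0, PC=1), enter IRQ1 at PC=0 (depth now 2)
Event 21 (EXEC): [IRQ1] PC=0: INC 4 -> ACC=-4
Event 22 (EXEC): [IRQ1] PC=1: DEC 3 -> ACC=-7
Event 23 (EXEC): [IRQ1] PC=2: IRET -> resume IRQ0 at PC=1 (depth now 1)
Event 24 (EXEC): [IRQ0] PC=1: DEC 3 -> ACC=-10
Event 25 (EXEC): [IRQ0] PC=2: DEC 3 -> ACC=-13
Event 26 (EXEC): [IRQ0] PC=3: IRET -> resume MAIN at PC=2 (depth now 0)
Event 27 (EXEC): [MAIN] PC=2: INC 5 -> ACC=-8
Event 28 (EXEC): [MAIN] PC=3: INC 4 -> ACC=-4
Event 29 (EXEC): [MAIN] PC=4: INC 5 -> ACC=1
Event 30 (EXEC): [MAIN] PC=5: HALT

Answer: 1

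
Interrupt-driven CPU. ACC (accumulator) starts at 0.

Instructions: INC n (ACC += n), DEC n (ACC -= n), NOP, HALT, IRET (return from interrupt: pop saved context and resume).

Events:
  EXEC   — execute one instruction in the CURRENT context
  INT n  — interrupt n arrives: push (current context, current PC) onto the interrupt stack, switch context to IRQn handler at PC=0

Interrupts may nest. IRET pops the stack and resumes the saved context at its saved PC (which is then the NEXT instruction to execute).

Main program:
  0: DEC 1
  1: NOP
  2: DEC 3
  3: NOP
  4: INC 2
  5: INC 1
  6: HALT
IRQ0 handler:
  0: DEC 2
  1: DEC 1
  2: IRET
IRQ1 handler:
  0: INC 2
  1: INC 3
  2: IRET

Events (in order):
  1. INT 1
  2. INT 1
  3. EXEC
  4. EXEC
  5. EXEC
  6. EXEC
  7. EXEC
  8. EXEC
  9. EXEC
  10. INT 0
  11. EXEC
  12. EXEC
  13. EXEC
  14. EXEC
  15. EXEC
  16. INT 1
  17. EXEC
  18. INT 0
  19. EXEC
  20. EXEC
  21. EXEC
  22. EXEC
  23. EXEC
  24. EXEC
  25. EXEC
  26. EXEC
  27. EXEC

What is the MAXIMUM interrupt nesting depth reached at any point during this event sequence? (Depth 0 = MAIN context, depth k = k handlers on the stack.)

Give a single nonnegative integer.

Answer: 2

Derivation:
Event 1 (INT 1): INT 1 arrives: push (MAIN, PC=0), enter IRQ1 at PC=0 (depth now 1) [depth=1]
Event 2 (INT 1): INT 1 arrives: push (IRQ1, PC=0), enter IRQ1 at PC=0 (depth now 2) [depth=2]
Event 3 (EXEC): [IRQ1] PC=0: INC 2 -> ACC=2 [depth=2]
Event 4 (EXEC): [IRQ1] PC=1: INC 3 -> ACC=5 [depth=2]
Event 5 (EXEC): [IRQ1] PC=2: IRET -> resume IRQ1 at PC=0 (depth now 1) [depth=1]
Event 6 (EXEC): [IRQ1] PC=0: INC 2 -> ACC=7 [depth=1]
Event 7 (EXEC): [IRQ1] PC=1: INC 3 -> ACC=10 [depth=1]
Event 8 (EXEC): [IRQ1] PC=2: IRET -> resume MAIN at PC=0 (depth now 0) [depth=0]
Event 9 (EXEC): [MAIN] PC=0: DEC 1 -> ACC=9 [depth=0]
Event 10 (INT 0): INT 0 arrives: push (MAIN, PC=1), enter IRQ0 at PC=0 (depth now 1) [depth=1]
Event 11 (EXEC): [IRQ0] PC=0: DEC 2 -> ACC=7 [depth=1]
Event 12 (EXEC): [IRQ0] PC=1: DEC 1 -> ACC=6 [depth=1]
Event 13 (EXEC): [IRQ0] PC=2: IRET -> resume MAIN at PC=1 (depth now 0) [depth=0]
Event 14 (EXEC): [MAIN] PC=1: NOP [depth=0]
Event 15 (EXEC): [MAIN] PC=2: DEC 3 -> ACC=3 [depth=0]
Event 16 (INT 1): INT 1 arrives: push (MAIN, PC=3), enter IRQ1 at PC=0 (depth now 1) [depth=1]
Event 17 (EXEC): [IRQ1] PC=0: INC 2 -> ACC=5 [depth=1]
Event 18 (INT 0): INT 0 arrives: push (IRQ1, PC=1), enter IRQ0 at PC=0 (depth now 2) [depth=2]
Event 19 (EXEC): [IRQ0] PC=0: DEC 2 -> ACC=3 [depth=2]
Event 20 (EXEC): [IRQ0] PC=1: DEC 1 -> ACC=2 [depth=2]
Event 21 (EXEC): [IRQ0] PC=2: IRET -> resume IRQ1 at PC=1 (depth now 1) [depth=1]
Event 22 (EXEC): [IRQ1] PC=1: INC 3 -> ACC=5 [depth=1]
Event 23 (EXEC): [IRQ1] PC=2: IRET -> resume MAIN at PC=3 (depth now 0) [depth=0]
Event 24 (EXEC): [MAIN] PC=3: NOP [depth=0]
Event 25 (EXEC): [MAIN] PC=4: INC 2 -> ACC=7 [depth=0]
Event 26 (EXEC): [MAIN] PC=5: INC 1 -> ACC=8 [depth=0]
Event 27 (EXEC): [MAIN] PC=6: HALT [depth=0]
Max depth observed: 2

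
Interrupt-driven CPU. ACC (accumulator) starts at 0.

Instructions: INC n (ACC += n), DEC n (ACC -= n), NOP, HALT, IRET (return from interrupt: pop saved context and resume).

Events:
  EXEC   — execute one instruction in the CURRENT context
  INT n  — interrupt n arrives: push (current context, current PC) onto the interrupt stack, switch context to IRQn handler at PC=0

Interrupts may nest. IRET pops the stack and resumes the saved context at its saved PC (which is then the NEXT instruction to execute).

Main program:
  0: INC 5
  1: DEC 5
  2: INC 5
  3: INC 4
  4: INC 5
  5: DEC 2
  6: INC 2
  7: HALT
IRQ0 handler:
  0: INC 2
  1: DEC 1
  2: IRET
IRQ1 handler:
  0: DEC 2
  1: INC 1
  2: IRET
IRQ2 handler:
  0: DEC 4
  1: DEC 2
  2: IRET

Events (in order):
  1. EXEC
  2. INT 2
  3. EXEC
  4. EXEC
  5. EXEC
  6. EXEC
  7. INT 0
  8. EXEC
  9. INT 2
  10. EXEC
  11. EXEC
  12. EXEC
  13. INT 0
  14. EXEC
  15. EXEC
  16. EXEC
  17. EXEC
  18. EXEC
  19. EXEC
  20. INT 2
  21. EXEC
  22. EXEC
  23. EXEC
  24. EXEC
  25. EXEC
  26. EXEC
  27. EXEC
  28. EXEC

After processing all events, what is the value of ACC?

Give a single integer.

Answer: -2

Derivation:
Event 1 (EXEC): [MAIN] PC=0: INC 5 -> ACC=5
Event 2 (INT 2): INT 2 arrives: push (MAIN, PC=1), enter IRQ2 at PC=0 (depth now 1)
Event 3 (EXEC): [IRQ2] PC=0: DEC 4 -> ACC=1
Event 4 (EXEC): [IRQ2] PC=1: DEC 2 -> ACC=-1
Event 5 (EXEC): [IRQ2] PC=2: IRET -> resume MAIN at PC=1 (depth now 0)
Event 6 (EXEC): [MAIN] PC=1: DEC 5 -> ACC=-6
Event 7 (INT 0): INT 0 arrives: push (MAIN, PC=2), enter IRQ0 at PC=0 (depth now 1)
Event 8 (EXEC): [IRQ0] PC=0: INC 2 -> ACC=-4
Event 9 (INT 2): INT 2 arrives: push (IRQ0, PC=1), enter IRQ2 at PC=0 (depth now 2)
Event 10 (EXEC): [IRQ2] PC=0: DEC 4 -> ACC=-8
Event 11 (EXEC): [IRQ2] PC=1: DEC 2 -> ACC=-10
Event 12 (EXEC): [IRQ2] PC=2: IRET -> resume IRQ0 at PC=1 (depth now 1)
Event 13 (INT 0): INT 0 arrives: push (IRQ0, PC=1), enter IRQ0 at PC=0 (depth now 2)
Event 14 (EXEC): [IRQ0] PC=0: INC 2 -> ACC=-8
Event 15 (EXEC): [IRQ0] PC=1: DEC 1 -> ACC=-9
Event 16 (EXEC): [IRQ0] PC=2: IRET -> resume IRQ0 at PC=1 (depth now 1)
Event 17 (EXEC): [IRQ0] PC=1: DEC 1 -> ACC=-10
Event 18 (EXEC): [IRQ0] PC=2: IRET -> resume MAIN at PC=2 (depth now 0)
Event 19 (EXEC): [MAIN] PC=2: INC 5 -> ACC=-5
Event 20 (INT 2): INT 2 arrives: push (MAIN, PC=3), enter IRQ2 at PC=0 (depth now 1)
Event 21 (EXEC): [IRQ2] PC=0: DEC 4 -> ACC=-9
Event 22 (EXEC): [IRQ2] PC=1: DEC 2 -> ACC=-11
Event 23 (EXEC): [IRQ2] PC=2: IRET -> resume MAIN at PC=3 (depth now 0)
Event 24 (EXEC): [MAIN] PC=3: INC 4 -> ACC=-7
Event 25 (EXEC): [MAIN] PC=4: INC 5 -> ACC=-2
Event 26 (EXEC): [MAIN] PC=5: DEC 2 -> ACC=-4
Event 27 (EXEC): [MAIN] PC=6: INC 2 -> ACC=-2
Event 28 (EXEC): [MAIN] PC=7: HALT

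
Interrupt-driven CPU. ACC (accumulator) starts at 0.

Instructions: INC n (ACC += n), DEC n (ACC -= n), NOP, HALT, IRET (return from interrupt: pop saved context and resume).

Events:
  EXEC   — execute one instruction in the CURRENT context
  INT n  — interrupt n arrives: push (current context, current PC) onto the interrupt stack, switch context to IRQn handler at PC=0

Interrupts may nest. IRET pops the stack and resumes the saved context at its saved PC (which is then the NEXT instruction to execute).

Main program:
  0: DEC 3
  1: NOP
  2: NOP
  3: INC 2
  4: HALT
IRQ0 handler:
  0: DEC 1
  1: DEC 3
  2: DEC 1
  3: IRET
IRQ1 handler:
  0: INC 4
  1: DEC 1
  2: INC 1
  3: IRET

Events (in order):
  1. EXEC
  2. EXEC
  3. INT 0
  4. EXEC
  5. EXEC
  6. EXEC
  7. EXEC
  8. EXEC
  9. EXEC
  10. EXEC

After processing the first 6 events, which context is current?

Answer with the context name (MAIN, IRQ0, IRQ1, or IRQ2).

Answer: IRQ0

Derivation:
Event 1 (EXEC): [MAIN] PC=0: DEC 3 -> ACC=-3
Event 2 (EXEC): [MAIN] PC=1: NOP
Event 3 (INT 0): INT 0 arrives: push (MAIN, PC=2), enter IRQ0 at PC=0 (depth now 1)
Event 4 (EXEC): [IRQ0] PC=0: DEC 1 -> ACC=-4
Event 5 (EXEC): [IRQ0] PC=1: DEC 3 -> ACC=-7
Event 6 (EXEC): [IRQ0] PC=2: DEC 1 -> ACC=-8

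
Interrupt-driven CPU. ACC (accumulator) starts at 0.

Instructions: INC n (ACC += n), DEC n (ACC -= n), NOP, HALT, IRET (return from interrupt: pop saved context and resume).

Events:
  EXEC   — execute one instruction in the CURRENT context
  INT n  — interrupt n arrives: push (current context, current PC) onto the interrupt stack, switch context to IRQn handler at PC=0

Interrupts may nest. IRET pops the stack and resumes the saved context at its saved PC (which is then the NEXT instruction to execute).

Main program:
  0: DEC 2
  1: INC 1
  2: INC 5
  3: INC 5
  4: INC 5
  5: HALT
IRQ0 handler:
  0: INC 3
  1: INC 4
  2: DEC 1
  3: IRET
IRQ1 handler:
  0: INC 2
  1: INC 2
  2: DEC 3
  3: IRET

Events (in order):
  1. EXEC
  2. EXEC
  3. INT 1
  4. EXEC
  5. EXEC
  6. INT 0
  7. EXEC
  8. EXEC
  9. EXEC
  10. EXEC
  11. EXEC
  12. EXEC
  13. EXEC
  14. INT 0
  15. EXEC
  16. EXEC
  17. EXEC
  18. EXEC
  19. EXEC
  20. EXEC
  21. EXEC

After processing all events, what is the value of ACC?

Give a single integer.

Event 1 (EXEC): [MAIN] PC=0: DEC 2 -> ACC=-2
Event 2 (EXEC): [MAIN] PC=1: INC 1 -> ACC=-1
Event 3 (INT 1): INT 1 arrives: push (MAIN, PC=2), enter IRQ1 at PC=0 (depth now 1)
Event 4 (EXEC): [IRQ1] PC=0: INC 2 -> ACC=1
Event 5 (EXEC): [IRQ1] PC=1: INC 2 -> ACC=3
Event 6 (INT 0): INT 0 arrives: push (IRQ1, PC=2), enter IRQ0 at PC=0 (depth now 2)
Event 7 (EXEC): [IRQ0] PC=0: INC 3 -> ACC=6
Event 8 (EXEC): [IRQ0] PC=1: INC 4 -> ACC=10
Event 9 (EXEC): [IRQ0] PC=2: DEC 1 -> ACC=9
Event 10 (EXEC): [IRQ0] PC=3: IRET -> resume IRQ1 at PC=2 (depth now 1)
Event 11 (EXEC): [IRQ1] PC=2: DEC 3 -> ACC=6
Event 12 (EXEC): [IRQ1] PC=3: IRET -> resume MAIN at PC=2 (depth now 0)
Event 13 (EXEC): [MAIN] PC=2: INC 5 -> ACC=11
Event 14 (INT 0): INT 0 arrives: push (MAIN, PC=3), enter IRQ0 at PC=0 (depth now 1)
Event 15 (EXEC): [IRQ0] PC=0: INC 3 -> ACC=14
Event 16 (EXEC): [IRQ0] PC=1: INC 4 -> ACC=18
Event 17 (EXEC): [IRQ0] PC=2: DEC 1 -> ACC=17
Event 18 (EXEC): [IRQ0] PC=3: IRET -> resume MAIN at PC=3 (depth now 0)
Event 19 (EXEC): [MAIN] PC=3: INC 5 -> ACC=22
Event 20 (EXEC): [MAIN] PC=4: INC 5 -> ACC=27
Event 21 (EXEC): [MAIN] PC=5: HALT

Answer: 27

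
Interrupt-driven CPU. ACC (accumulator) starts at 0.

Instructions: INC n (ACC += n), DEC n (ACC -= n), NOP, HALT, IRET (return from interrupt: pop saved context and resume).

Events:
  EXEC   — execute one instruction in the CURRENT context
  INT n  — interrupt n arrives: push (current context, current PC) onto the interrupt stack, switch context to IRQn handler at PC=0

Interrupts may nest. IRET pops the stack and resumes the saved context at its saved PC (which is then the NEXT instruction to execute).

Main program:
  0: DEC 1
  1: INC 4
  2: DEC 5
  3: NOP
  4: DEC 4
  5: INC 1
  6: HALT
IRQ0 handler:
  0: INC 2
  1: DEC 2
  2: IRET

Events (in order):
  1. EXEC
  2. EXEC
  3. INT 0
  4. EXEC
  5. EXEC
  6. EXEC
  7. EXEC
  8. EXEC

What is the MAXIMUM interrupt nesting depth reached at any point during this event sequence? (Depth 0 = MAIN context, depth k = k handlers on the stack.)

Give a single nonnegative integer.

Event 1 (EXEC): [MAIN] PC=0: DEC 1 -> ACC=-1 [depth=0]
Event 2 (EXEC): [MAIN] PC=1: INC 4 -> ACC=3 [depth=0]
Event 3 (INT 0): INT 0 arrives: push (MAIN, PC=2), enter IRQ0 at PC=0 (depth now 1) [depth=1]
Event 4 (EXEC): [IRQ0] PC=0: INC 2 -> ACC=5 [depth=1]
Event 5 (EXEC): [IRQ0] PC=1: DEC 2 -> ACC=3 [depth=1]
Event 6 (EXEC): [IRQ0] PC=2: IRET -> resume MAIN at PC=2 (depth now 0) [depth=0]
Event 7 (EXEC): [MAIN] PC=2: DEC 5 -> ACC=-2 [depth=0]
Event 8 (EXEC): [MAIN] PC=3: NOP [depth=0]
Max depth observed: 1

Answer: 1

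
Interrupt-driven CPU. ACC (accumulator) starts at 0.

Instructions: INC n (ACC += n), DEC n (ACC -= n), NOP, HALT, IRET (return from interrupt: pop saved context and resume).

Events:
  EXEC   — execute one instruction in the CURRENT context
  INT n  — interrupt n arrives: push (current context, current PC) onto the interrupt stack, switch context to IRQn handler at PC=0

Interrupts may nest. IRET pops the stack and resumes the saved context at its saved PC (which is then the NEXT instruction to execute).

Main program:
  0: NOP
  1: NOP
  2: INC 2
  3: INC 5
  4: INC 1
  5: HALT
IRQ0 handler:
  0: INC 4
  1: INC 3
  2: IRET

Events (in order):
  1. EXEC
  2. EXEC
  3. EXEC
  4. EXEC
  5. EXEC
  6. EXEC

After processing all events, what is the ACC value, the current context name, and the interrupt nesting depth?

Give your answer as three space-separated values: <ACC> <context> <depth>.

Answer: 8 MAIN 0

Derivation:
Event 1 (EXEC): [MAIN] PC=0: NOP
Event 2 (EXEC): [MAIN] PC=1: NOP
Event 3 (EXEC): [MAIN] PC=2: INC 2 -> ACC=2
Event 4 (EXEC): [MAIN] PC=3: INC 5 -> ACC=7
Event 5 (EXEC): [MAIN] PC=4: INC 1 -> ACC=8
Event 6 (EXEC): [MAIN] PC=5: HALT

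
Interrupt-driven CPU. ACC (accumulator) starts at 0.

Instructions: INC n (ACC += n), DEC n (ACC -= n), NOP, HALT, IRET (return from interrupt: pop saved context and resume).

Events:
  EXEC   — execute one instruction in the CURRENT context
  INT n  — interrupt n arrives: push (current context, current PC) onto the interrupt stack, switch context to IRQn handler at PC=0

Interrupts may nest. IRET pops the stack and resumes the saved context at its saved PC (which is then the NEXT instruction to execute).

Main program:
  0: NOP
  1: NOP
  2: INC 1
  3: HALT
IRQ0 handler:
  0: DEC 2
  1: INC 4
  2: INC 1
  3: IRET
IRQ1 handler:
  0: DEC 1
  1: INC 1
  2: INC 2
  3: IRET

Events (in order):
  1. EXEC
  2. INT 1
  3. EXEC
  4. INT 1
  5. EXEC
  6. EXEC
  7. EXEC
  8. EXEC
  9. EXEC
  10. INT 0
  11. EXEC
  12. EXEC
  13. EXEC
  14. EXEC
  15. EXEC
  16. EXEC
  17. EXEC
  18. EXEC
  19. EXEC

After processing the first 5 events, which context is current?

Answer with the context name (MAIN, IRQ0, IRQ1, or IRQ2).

Answer: IRQ1

Derivation:
Event 1 (EXEC): [MAIN] PC=0: NOP
Event 2 (INT 1): INT 1 arrives: push (MAIN, PC=1), enter IRQ1 at PC=0 (depth now 1)
Event 3 (EXEC): [IRQ1] PC=0: DEC 1 -> ACC=-1
Event 4 (INT 1): INT 1 arrives: push (IRQ1, PC=1), enter IRQ1 at PC=0 (depth now 2)
Event 5 (EXEC): [IRQ1] PC=0: DEC 1 -> ACC=-2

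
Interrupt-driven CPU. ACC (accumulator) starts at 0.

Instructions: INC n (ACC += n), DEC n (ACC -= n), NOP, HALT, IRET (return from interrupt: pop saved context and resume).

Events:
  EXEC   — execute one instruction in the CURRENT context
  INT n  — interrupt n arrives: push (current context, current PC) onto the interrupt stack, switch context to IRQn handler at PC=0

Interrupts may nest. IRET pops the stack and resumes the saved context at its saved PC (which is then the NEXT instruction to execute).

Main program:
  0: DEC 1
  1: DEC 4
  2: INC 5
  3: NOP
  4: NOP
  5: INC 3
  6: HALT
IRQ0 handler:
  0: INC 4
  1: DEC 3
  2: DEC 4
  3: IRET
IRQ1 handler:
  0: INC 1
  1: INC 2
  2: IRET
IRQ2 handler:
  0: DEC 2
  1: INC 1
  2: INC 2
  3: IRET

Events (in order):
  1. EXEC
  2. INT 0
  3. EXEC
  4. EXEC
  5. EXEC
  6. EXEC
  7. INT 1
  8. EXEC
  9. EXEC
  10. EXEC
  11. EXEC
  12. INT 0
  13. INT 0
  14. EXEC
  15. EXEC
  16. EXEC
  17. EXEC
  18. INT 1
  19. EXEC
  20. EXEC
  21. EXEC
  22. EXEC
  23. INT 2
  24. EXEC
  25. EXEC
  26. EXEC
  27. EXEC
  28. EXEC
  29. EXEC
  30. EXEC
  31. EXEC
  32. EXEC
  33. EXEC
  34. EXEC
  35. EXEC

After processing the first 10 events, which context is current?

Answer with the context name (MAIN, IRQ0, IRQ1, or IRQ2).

Event 1 (EXEC): [MAIN] PC=0: DEC 1 -> ACC=-1
Event 2 (INT 0): INT 0 arrives: push (MAIN, PC=1), enter IRQ0 at PC=0 (depth now 1)
Event 3 (EXEC): [IRQ0] PC=0: INC 4 -> ACC=3
Event 4 (EXEC): [IRQ0] PC=1: DEC 3 -> ACC=0
Event 5 (EXEC): [IRQ0] PC=2: DEC 4 -> ACC=-4
Event 6 (EXEC): [IRQ0] PC=3: IRET -> resume MAIN at PC=1 (depth now 0)
Event 7 (INT 1): INT 1 arrives: push (MAIN, PC=1), enter IRQ1 at PC=0 (depth now 1)
Event 8 (EXEC): [IRQ1] PC=0: INC 1 -> ACC=-3
Event 9 (EXEC): [IRQ1] PC=1: INC 2 -> ACC=-1
Event 10 (EXEC): [IRQ1] PC=2: IRET -> resume MAIN at PC=1 (depth now 0)

Answer: MAIN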